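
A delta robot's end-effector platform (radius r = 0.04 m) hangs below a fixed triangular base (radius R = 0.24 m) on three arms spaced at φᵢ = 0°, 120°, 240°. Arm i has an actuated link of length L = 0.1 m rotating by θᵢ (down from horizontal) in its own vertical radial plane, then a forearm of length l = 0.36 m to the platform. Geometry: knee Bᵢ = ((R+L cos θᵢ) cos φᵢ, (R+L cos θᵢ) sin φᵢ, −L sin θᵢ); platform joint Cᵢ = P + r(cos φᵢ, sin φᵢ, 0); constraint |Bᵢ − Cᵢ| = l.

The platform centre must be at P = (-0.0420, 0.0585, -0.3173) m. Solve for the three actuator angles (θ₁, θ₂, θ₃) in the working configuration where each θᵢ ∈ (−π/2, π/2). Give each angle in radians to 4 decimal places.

rotate P by −φ1: (-0.0420, 0.0585, -0.3173)
  A=0.2420, B=-0.3173, C=(l²−L²−A²−y'²−z²)/(2L)=-0.2153
  √(A²+B²)=0.3991;  θ1 = -0.9192+2.1408 ≈ 1.2215
arm 2 (φ=120.0°): x'=0.0717, y'=0.0071
  A cos θ + B sin θ = C:  0.1283·cos θ + -0.3173·sin θ = 0.0120
  θ2 = atan2(B,A) + arccos(C/0.3423) = 0.3493
rotate P by −φ3: (-0.0297, -0.0656, -0.3173)
  e−x'=0.2297;  (l²−L²−(e−x')²−y'²−z²)/2L = -0.1907
  γ=atan2(-0.3173,0.2297)=-0.9443;  ψ=arccos(-0.4867)=2.0791;  θ3=γ+ψ≈1.1349

θ₁ = 1.2215, θ₂ = 0.3493, θ₃ = 1.1349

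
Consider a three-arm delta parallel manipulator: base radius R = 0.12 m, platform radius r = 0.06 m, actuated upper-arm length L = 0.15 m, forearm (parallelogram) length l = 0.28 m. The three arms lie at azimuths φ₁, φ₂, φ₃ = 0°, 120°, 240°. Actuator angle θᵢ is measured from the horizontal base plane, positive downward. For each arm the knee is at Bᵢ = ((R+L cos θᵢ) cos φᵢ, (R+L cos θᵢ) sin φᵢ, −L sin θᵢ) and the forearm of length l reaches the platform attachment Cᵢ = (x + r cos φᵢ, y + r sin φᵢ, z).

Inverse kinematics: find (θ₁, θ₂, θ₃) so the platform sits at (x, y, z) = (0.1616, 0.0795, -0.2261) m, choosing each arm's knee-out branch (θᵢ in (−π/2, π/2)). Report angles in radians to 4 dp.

θ₁ = -0.2621, θ₂ = 0.7852, θ₃ = 1.3087

rotate P by −φ1: (0.1616, 0.0795, -0.2261)
  e−x'=-0.1016;  (l²−L²−(e−x')²−y'²−z²)/2L = -0.0395
  √(A²+B²)=0.2479;  θ1 = -1.9931+1.7310 ≈ -0.2621
rotate P by −φ2: (-0.0120, -0.1797, -0.2261)
  A cos θ + B sin θ = C:  0.0720·cos θ + -0.2261·sin θ = -0.1090
  √(A²+B²)=0.2373;  θ2 = -1.2627+2.0479 ≈ 0.7852
arm 3 (φ=240.0°): x'=-0.1496, y'=0.1002
  A=0.2096, B=-0.2261, C=(l²−L²−A²−y'²−z²)/(2L)=-0.1640
  θ3 = atan2(B,A) + arccos(C/0.3083) = 1.3087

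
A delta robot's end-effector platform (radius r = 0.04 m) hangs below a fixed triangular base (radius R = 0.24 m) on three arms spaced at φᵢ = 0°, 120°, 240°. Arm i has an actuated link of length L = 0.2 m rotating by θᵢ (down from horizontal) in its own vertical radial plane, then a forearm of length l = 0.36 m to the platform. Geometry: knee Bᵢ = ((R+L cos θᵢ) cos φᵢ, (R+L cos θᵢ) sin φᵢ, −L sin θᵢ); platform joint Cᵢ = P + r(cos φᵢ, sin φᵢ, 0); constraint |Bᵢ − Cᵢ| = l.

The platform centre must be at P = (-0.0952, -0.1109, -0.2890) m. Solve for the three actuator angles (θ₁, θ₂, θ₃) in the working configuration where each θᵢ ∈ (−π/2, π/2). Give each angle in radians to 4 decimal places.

rotate P by −φ1: (-0.0952, -0.1109, -0.2890)
  A cos θ + B sin θ = C:  0.2952·cos θ + -0.2890·sin θ = -0.2334
  θ1 = atan2(B,A) + arccos(C/0.4131) = 1.3964
φ2=120.0° → target in arm frame (-0.0484, 0.1379)
  e−x'=0.2484;  (l²−L²−(e−x')²−y'²−z²)/2L = -0.1866
  √(A²+B²)=0.3811;  θ2 = -0.8607+2.0826 ≈ 1.2219
arm 3 (φ=240.0°): x'=0.1436, y'=-0.0270
  A=0.0564, B=-0.2890, C=(l²−L²−A²−y'²−z²)/(2L)=0.0054
  θ3 = atan2(B,A) + arccos(C/0.2944) = 0.1741

θ₁ = 1.3964, θ₂ = 1.2219, θ₃ = 0.1741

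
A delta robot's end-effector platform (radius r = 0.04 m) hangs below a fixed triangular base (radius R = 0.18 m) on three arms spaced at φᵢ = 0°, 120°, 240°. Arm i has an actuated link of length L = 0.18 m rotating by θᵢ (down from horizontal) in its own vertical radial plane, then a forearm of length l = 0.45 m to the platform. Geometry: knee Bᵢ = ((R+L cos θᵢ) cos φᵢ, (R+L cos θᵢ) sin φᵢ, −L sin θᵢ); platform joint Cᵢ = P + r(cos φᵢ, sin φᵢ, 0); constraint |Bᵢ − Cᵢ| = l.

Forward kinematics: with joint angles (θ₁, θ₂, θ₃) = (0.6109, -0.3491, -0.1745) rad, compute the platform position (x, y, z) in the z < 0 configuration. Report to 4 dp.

(-0.1124, 0.0160, -0.3091)

arm 1 at φ=0.0°: (R−r)+L cos θ1 = 0.2874;  O1 = (0.2874, 0.0000, -0.1032)
O2 = (0.3091·cos120.0°, 0.3091·sin120.0°, 0.0616) = (-0.1546, 0.2677, 0.0616)
O3 = (0.3173·cos240.0°, 0.3173·sin240.0°, 0.0313) = (-0.1586, -0.2748, 0.0313)
eliminate P² terms by subtracting sphere 1 from 2 and 3
linear system: -0.8840x+0.5355y = 0.0061−0.3296z; -0.8922x+-0.5495y = 0.0084−0.2690z
Cramer: x(z) = -0.0081+0.3375z;  y(z) = -0.0020-0.0584z
into |P−O₁|² = l²: 1.1173z² + 0.0072z + -0.1045 = 0;  Δ = 0.4670;  z = -0.3091 or 0.3026 → z<0 root = -0.3091
x = -0.1124, y = 0.0160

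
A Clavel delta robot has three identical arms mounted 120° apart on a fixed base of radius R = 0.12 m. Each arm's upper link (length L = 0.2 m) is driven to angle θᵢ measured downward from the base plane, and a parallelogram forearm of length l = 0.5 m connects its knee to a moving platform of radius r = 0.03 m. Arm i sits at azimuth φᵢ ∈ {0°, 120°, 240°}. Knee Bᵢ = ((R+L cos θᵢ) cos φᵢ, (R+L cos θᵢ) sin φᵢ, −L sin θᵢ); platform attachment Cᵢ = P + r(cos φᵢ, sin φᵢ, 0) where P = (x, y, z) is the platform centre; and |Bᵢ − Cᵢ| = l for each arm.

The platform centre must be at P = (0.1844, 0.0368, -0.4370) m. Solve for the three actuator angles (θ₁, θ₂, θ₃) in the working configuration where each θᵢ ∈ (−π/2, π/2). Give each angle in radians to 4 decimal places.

θ₁ = -0.2618, θ₂ = 0.5234, θ₃ = 0.6981

rotate P by −φ1: (0.1844, 0.0368, -0.4370)
  A cos θ + B sin θ = C:  -0.0944·cos θ + -0.4370·sin θ = 0.0219
  √(A²+B²)=0.4471;  θ1 = -1.7835+1.5218 ≈ -0.2618
φ2=120.0° → target in arm frame (-0.0603, -0.1781)
  e−x'=0.1503;  (l²−L²−(e−x')²−y'²−z²)/2L = -0.0882
  θ2 = atan2(B,A) + arccos(C/0.4621) = 0.5234
φ3=240.0° → target in arm frame (-0.1241, 0.1413)
  A cos θ + B sin θ = C:  0.2141·cos θ + -0.4370·sin θ = -0.1169
  θ3 = atan2(B,A) + arccos(C/0.4866) = 0.6981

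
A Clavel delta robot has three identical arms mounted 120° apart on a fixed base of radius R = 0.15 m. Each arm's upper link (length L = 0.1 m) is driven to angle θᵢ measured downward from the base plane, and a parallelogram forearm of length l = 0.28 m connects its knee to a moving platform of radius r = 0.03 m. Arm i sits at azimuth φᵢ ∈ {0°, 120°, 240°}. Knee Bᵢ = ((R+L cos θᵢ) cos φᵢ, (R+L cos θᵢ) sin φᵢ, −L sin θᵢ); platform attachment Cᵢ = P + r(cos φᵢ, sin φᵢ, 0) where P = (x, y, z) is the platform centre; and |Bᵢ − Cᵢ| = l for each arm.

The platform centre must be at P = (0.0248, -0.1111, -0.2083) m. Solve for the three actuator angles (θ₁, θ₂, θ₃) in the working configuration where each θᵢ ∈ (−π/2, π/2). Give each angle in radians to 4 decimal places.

φ1=0.0° → target in arm frame (0.0248, -0.1111)
  A=0.0952, B=-0.2083, C=(l²−L²−A²−y'²−z²)/(2L)=0.0180
  √(A²+B²)=0.2290;  θ1 = -1.1421+1.4920 ≈ 0.3499
φ2=120.0° → target in arm frame (-0.1086, 0.0341)
  A cos θ + B sin θ = C:  0.2286·cos θ + -0.2083·sin θ = -0.1421
  √(A²+B²)=0.3093;  θ2 = -0.7389+2.0481 ≈ 1.3091
φ3=240.0° → target in arm frame (0.0838, 0.0770)
  A=0.0362, B=-0.2083, C=(l²−L²−A²−y'²−z²)/(2L)=0.0888
  √(A²+B²)=0.2114;  θ3 = -1.3988+1.1371 ≈ -0.2617

θ₁ = 0.3499, θ₂ = 1.3091, θ₃ = -0.2617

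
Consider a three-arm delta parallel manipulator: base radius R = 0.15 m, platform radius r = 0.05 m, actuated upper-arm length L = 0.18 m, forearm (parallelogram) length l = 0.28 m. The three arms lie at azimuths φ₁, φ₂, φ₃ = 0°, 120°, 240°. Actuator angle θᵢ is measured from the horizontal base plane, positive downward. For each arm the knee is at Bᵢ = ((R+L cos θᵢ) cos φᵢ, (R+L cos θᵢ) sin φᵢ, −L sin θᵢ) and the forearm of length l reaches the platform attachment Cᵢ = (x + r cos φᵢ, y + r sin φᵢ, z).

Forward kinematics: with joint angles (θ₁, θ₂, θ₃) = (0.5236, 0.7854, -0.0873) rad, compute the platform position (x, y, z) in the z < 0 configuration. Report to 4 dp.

S1 = (0.2559·cos0.0°, 0.2559·sin0.0°, -0.0900) = (0.2559, 0.0000, -0.0900)
φ2=120.0°: virtual centre (-0.1136, 0.1968, -0.1273), radius l
S3 = (0.2793·cos240.0°, 0.2793·sin240.0°, 0.0157) = (-0.1397, -0.2419, 0.0157)
eliminate P² terms by subtracting sphere 1 from 2 and 3
linear system: -0.7390x+0.3937y = -0.0057−-0.0746z; -0.7911x+-0.4838y = 0.0047−0.2114z
det = 0.6690;  x = 0.0014+0.0705z,  y = -0.0119+0.3217z
quadratic in z: (1.1085)z²+(0.1364)z+(-0.0054)=0, √Δ=0.2061 → z ∈ {-0.1545, 0.0314}; z = -0.1545 (taking z<0)
x = -0.0095, y = -0.0617

(-0.0095, -0.0617, -0.1545)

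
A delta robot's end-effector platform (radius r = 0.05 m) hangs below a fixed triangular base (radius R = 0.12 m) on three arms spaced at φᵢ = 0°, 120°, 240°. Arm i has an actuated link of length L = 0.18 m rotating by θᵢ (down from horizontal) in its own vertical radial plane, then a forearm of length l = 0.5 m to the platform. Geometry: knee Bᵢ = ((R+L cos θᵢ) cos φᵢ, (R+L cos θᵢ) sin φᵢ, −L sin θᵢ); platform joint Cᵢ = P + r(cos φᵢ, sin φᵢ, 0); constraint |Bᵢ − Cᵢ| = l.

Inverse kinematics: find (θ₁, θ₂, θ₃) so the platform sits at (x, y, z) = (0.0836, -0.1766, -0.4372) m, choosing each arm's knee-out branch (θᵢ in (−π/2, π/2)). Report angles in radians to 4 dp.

θ₁ = 0.0001, θ₂ = 0.7853, θ₃ = -0.0871

φ1=0.0° → target in arm frame (0.0836, -0.1766)
  e−x'=-0.0136;  (l²−L²−(e−x')²−y'²−z²)/2L = -0.0137
  √(A²+B²)=0.4374;  θ1 = -1.6019+1.6020 ≈ 0.0001
φ2=120.0° → target in arm frame (-0.1947, 0.0159)
  A cos θ + B sin θ = C:  0.2647·cos θ + -0.4372·sin θ = -0.1219
  √(A²+B²)=0.5111;  θ2 = -1.0263+1.8116 ≈ 0.7853
rotate P by −φ3: (0.1111, 0.1607, -0.4372)
  A cos θ + B sin θ = C:  -0.0411·cos θ + -0.4372·sin θ = -0.0029
  θ3 = atan2(B,A) + arccos(C/0.4391) = -0.0871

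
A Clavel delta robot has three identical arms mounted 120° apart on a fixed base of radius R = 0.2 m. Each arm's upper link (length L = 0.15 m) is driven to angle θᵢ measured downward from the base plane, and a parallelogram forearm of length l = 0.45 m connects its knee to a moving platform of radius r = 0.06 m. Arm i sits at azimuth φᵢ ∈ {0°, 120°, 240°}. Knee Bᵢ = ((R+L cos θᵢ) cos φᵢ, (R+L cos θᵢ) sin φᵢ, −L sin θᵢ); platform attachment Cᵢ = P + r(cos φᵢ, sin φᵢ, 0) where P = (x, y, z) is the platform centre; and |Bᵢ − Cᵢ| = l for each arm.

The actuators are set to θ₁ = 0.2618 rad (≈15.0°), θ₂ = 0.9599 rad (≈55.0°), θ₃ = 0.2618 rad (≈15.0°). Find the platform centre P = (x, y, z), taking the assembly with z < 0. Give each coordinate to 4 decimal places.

(0.0584, -0.1012, -0.4143)

arm 1 at φ=0.0°: ρ1 = 0.2849;  S1 = (0.2849, 0.0000, -0.0388)
S2 = (0.2260·cos120.0°, 0.2260·sin120.0°, -0.1229) = (-0.1130, 0.1958, -0.1229)
φ3=240.0°: virtual centre (-0.1424, -0.2467, -0.0388), radius l
subtract pairs → two planes through P
[-0.7958 0.3915 -0.1681]·P = -0.0165;  [-0.8547 -0.4934 0.0000]·P = 0.0000
det = 0.7273;  x = 0.0112+-0.1140z,  y = -0.0194+0.1975z
into |P−S₁|² = l²: 1.0520z² + 0.1324z + -0.1257 = 0;  Δ = 0.5465;  z = -0.4143 or 0.2884 → z<0 root = -0.4143
x = 0.0584, y = -0.1012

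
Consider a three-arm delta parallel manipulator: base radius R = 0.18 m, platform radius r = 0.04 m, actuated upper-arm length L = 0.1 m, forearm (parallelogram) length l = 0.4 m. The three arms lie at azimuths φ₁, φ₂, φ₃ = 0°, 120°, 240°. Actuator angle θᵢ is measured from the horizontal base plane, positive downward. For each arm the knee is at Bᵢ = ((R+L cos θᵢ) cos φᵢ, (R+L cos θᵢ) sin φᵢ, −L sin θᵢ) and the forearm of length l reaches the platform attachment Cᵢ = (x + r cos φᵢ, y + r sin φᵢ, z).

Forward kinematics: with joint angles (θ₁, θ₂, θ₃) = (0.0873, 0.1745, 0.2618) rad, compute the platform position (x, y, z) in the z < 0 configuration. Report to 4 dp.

φ1=0.0°: virtual centre (0.2396, 0.0000, -0.0087), radius l
φ2=120.0°: virtual centre (-0.1192, 0.2065, -0.0174), radius l
φ3=240.0°: virtual centre (-0.1183, -0.2049, -0.0259), radius l
|centre ₂|²−|centre ₁|² = -0.0003;  |centre ₃|²−|centre ₁|² = -0.0008
plane₁₂: -0.7177x+0.4131y+-0.0173z = -0.0003
det = 0.5898;  x = 0.0008+-0.0360z,  y = 0.0006+-0.0208z
into |P−centre ₁|² = l²: 1.0017z² + 0.0346z + -0.1029 = 0;  Δ = 0.4135;  z = -0.3382 or 0.3037 → z<0 root = -0.3382
x = 0.0130, y = 0.0077

(0.0130, 0.0077, -0.3382)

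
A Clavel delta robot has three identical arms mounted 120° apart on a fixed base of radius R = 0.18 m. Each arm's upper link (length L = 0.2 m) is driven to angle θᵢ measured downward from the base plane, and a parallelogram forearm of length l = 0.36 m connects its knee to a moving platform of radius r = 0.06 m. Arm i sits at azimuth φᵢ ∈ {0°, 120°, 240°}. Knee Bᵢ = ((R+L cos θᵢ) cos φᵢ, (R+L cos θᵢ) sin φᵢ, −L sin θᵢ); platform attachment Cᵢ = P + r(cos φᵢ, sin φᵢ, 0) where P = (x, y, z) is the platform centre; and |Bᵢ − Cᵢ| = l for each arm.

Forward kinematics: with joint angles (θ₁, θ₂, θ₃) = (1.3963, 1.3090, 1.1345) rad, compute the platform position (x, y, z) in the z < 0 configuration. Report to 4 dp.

(-0.0341, -0.0287, -0.5021)

φ1=0.0°: virtual centre (0.1547, 0.0000, -0.1970), radius l
arm 2 at φ=120.0°: (R−r)+L cos θ2 = 0.1718;  centre 2 = (-0.0859, 0.1488, -0.1932)
arm 3 at φ=240.0°: (R−r)+L cos θ3 = 0.2045;  centre 3 = (-0.1023, -0.1771, -0.1813)
subtract pairs → two planes through P
plane₁₂: -0.4812x+0.2975y+0.0076z = 0.0041
Cramer: x(z) = -0.0155+0.0372z;  y(z) = -0.0113+0.0347z
quadratic in z: (1.0026)z²+(0.3805)z+(-0.0617)=0, √Δ=0.6263 → z ∈ {-0.5021, 0.1226}; z = -0.5021 (taking z<0)
x = -0.0341, y = -0.0287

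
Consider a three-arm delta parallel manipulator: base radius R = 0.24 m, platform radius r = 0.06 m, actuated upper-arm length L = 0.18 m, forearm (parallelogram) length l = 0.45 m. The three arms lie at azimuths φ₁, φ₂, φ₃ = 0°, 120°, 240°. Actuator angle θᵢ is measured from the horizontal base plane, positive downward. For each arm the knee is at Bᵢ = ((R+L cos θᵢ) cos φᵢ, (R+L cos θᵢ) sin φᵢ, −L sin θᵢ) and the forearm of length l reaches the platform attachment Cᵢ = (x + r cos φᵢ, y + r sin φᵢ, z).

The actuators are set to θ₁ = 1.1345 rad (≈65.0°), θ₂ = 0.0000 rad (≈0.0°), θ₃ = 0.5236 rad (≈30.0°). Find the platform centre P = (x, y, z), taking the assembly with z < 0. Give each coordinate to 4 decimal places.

(-0.1388, 0.0598, -0.3705)

arm 1 at φ=0.0°: (R−r)+L cos θ1 = 0.2561;  O1 = (0.2561, 0.0000, -0.1631)
arm 2 at φ=120.0°: (R−r)+L cos θ2 = 0.3600;  O2 = (-0.1800, 0.3118, 0.0000)
φ3=240.0°: virtual centre (-0.1679, -0.2909, -0.0900), radius l
eliminate P² terms by subtracting sphere 1 from 2 and 3
linear system: -0.8721x+0.6235y = 0.0374−0.3263z; -0.8480x+-0.5818y = 0.0287−0.1463z
det = 1.0361;  x = -0.0383+0.2712z,  y = 0.0064+-0.1439z
into |P−O₁|² = l²: 1.0943z² + 0.1647z + -0.0892 = 0;  Δ = 0.4175;  z = -0.3705 or 0.2200 → z<0 root = -0.3705
x = -0.1388, y = 0.0598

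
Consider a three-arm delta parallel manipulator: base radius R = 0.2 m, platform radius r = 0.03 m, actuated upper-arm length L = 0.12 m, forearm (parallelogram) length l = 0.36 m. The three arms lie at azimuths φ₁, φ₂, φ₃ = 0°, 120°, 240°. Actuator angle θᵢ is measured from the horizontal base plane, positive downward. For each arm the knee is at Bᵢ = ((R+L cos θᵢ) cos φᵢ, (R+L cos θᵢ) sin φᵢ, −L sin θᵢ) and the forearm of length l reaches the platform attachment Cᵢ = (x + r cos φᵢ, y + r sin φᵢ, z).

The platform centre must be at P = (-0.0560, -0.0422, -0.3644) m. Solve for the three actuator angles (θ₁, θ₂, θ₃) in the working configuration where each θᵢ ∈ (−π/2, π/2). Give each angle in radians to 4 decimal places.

rotate P by −φ1: (-0.0560, -0.0422, -0.3644)
  e−x'=0.2260;  (l²−L²−(e−x')²−y'²−z²)/2L = -0.2935
  θ1 = atan2(B,A) + arccos(C/0.4288) = 1.3091
φ2=120.0° → target in arm frame (-0.0085, 0.0696)
  A=0.1785, B=-0.3644, C=(l²−L²−A²−y'²−z²)/(2L)=-0.2263
  θ2 = atan2(B,A) + arccos(C/0.4058) = 1.0472
arm 3 (φ=240.0°): x'=0.0645, y'=-0.0274
  A=0.1055, B=-0.3644, C=(l²−L²−A²−y'²−z²)/(2L)=-0.1227
  θ3 = atan2(B,A) + arccos(C/0.3794) = 0.6112

θ₁ = 1.3091, θ₂ = 1.0472, θ₃ = 0.6112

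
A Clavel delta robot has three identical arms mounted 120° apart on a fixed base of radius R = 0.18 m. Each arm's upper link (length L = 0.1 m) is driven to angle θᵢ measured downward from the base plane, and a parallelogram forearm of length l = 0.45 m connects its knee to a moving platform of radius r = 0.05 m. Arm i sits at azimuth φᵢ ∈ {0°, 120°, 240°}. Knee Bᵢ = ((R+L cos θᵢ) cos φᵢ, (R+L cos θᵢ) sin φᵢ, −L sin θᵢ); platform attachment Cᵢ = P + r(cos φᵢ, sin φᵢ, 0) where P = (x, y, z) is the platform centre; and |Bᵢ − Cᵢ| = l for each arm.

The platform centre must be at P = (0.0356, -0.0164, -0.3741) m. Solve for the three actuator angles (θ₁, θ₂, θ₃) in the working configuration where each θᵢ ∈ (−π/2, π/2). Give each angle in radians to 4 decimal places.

θ₁ = -0.3497, θ₂ = 0.0868, θ₃ = -0.0878

rotate P by −φ1: (0.0356, -0.0164, -0.3741)
  A=0.0944, B=-0.3741, C=(l²−L²−A²−y'²−z²)/(2L)=0.2168
  θ1 = atan2(B,A) + arccos(C/0.3858) = -0.3497
rotate P by −φ2: (-0.0320, -0.0226, -0.3741)
  A cos θ + B sin θ = C:  0.1620·cos θ + -0.3741·sin θ = 0.1290
  √(A²+B²)=0.4077;  θ2 = -1.1621+1.2489 ≈ 0.0868
rotate P by −φ3: (-0.0036, 0.0390, -0.3741)
  A=0.1336, B=-0.3741, C=(l²−L²−A²−y'²−z²)/(2L)=0.1659
  √(A²+B²)=0.3972;  θ3 = -1.2278+1.1400 ≈ -0.0878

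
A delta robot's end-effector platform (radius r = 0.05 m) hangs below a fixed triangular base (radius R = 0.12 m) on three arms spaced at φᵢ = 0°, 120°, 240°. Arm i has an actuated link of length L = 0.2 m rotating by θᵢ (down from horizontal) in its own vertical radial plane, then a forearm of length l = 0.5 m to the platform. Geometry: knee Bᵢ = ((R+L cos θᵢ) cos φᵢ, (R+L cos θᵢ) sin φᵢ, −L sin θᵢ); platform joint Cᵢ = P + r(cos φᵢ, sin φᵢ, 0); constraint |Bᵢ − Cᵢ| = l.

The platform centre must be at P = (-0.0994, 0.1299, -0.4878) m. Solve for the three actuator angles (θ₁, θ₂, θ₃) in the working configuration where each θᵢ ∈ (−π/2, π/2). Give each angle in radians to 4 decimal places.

φ1=0.0° → target in arm frame (-0.0994, 0.1299)
  e−x'=0.1694;  (l²−L²−(e−x')²−y'²−z²)/2L = -0.1838
  θ1 = atan2(B,A) + arccos(C/0.5164) = 0.6982
arm 2 (φ=120.0°): x'=0.1622, y'=0.0211
  e−x'=-0.0922;  (l²−L²−(e−x')²−y'²−z²)/2L = -0.0922
  √(A²+B²)=0.4964;  θ2 = -1.7576+1.7577 ≈ 0.0001
φ3=240.0° → target in arm frame (-0.0628, -0.1510)
  A=0.1328, B=-0.4878, C=(l²−L²−A²−y'²−z²)/(2L)=-0.1710
  √(A²+B²)=0.5056;  θ3 = -1.3050+1.9158 ≈ 0.6108

θ₁ = 0.6982, θ₂ = 0.0001, θ₃ = 0.6108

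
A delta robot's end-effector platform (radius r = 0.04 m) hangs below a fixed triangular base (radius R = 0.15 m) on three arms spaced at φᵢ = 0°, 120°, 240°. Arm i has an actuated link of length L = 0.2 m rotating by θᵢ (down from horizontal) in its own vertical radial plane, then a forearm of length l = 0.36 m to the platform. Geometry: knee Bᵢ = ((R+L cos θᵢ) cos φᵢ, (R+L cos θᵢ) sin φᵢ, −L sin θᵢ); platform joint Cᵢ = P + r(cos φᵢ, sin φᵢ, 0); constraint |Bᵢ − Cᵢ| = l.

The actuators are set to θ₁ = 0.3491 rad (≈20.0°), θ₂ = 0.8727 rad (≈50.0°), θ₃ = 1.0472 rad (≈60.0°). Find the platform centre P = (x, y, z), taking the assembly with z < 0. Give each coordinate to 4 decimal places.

(0.1066, 0.0311, -0.3718)

φ1=0.0°: virtual centre (0.2979, 0.0000, -0.0684), radius l
φ2=120.0°: virtual centre (-0.1193, 0.2066, -0.1532), radius l
O3 = (0.2100·cos240.0°, 0.2100·sin240.0°, -0.1732) = (-0.1050, -0.1819, -0.1732)
subtract pairs → two planes through P
plane₁₂: -0.8344x+0.4132y+-0.1696z = -0.0131
Cramer: x(z) = 0.0200-0.2330z;  y(z) = 0.0088-0.0600z
into |P−O₁|² = l²: 1.0579z² + 0.2653z + -0.0476 = 0;  Δ = 0.2718;  z = -0.3718 or 0.1210 → z<0 root = -0.3718
x = 0.1066, y = 0.0311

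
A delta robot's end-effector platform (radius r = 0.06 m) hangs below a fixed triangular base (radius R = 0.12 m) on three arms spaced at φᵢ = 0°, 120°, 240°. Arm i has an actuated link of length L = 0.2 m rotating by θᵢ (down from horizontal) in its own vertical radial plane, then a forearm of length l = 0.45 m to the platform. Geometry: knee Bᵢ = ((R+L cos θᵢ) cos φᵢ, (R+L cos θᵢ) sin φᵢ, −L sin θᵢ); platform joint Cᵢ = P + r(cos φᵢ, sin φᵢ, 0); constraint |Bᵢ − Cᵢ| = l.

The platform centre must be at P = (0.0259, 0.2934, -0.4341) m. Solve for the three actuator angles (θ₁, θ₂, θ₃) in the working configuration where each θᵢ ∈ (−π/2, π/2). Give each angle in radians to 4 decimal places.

arm 1 (φ=0.0°): x'=0.0259, y'=0.2934
  A=0.0341, B=-0.4341, C=(l²−L²−A²−y'²−z²)/(2L)=-0.2830
  √(A²+B²)=0.4354;  θ1 = -1.4924+2.2782 ≈ 0.7858
rotate P by −φ2: (0.2411, -0.1691, -0.4341)
  A cos θ + B sin θ = C:  -0.1811·cos θ + -0.4341·sin θ = -0.2184
  γ=atan2(-0.4341,-0.1811)=-1.9661;  ψ=arccos(-0.4643)=2.0537;  θ2=γ+ψ≈0.0875
arm 3 (φ=240.0°): x'=-0.2670, y'=-0.1243
  A=0.3270, B=-0.4341, C=(l²−L²−A²−y'²−z²)/(2L)=-0.3709
  γ=atan2(-0.4341,0.3270)=-0.9251;  ψ=arccos(-0.6823)=2.3218;  θ3=γ+ψ≈1.3966

θ₁ = 0.7858, θ₂ = 0.0875, θ₃ = 1.3966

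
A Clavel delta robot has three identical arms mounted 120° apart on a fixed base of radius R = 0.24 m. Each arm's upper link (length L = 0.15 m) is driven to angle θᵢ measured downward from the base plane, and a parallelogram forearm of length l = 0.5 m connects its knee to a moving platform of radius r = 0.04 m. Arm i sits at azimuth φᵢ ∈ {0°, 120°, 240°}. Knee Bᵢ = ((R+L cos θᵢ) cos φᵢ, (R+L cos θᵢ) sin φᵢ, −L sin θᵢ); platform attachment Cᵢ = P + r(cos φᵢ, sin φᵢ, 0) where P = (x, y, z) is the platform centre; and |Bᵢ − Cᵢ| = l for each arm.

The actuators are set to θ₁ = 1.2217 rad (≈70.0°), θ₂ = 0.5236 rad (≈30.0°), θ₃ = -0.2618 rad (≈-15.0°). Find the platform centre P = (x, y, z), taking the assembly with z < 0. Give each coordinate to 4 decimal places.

φ1=0.0°: virtual centre (0.2513, 0.0000, -0.1410), radius l
centre 2 = (0.3299·cos120.0°, 0.3299·sin120.0°, -0.0750) = (-0.1650, 0.2857, -0.0750)
φ3=240.0°: virtual centre (-0.1724, -0.2987, 0.0388), radius l
|centre ₂|²−|centre ₁|² = 0.0314;  |centre ₃|²−|centre ₁|² = 0.0374
plane₁₂: -0.8325x+0.5714y+0.1319z = 0.0314
det = 0.9816;  x = -0.0409+0.2896z,  y = -0.0046+0.1911z
sphere 1 gives Az²+Bz+C=0 with A=1.1204, B=0.1109, C=-0.1447;  B²−4AC=0.6608;  roots -0.4123, 0.3133;  negative root z = -0.4123
x = -0.1603, y = -0.0834

(-0.1603, -0.0834, -0.4123)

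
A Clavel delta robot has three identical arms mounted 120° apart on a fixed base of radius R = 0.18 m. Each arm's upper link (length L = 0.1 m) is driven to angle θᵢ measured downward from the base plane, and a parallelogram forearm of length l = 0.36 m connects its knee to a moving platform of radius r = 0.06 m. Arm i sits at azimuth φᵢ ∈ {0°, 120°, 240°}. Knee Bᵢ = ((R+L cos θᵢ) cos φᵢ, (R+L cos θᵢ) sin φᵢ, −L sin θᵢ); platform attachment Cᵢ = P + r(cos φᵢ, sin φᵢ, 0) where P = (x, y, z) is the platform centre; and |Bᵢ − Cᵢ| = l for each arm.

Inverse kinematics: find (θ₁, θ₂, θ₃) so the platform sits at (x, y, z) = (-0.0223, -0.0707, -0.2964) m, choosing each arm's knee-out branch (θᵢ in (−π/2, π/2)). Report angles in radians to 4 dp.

θ₁ = 0.3486, θ₂ = 0.5234, θ₃ = -0.3490

rotate P by −φ1: (-0.0223, -0.0707, -0.2964)
  A cos θ + B sin θ = C:  0.1423·cos θ + -0.2964·sin θ = 0.0325
  √(A²+B²)=0.3288;  θ1 = -1.1232+1.4718 ≈ 0.3486
arm 2 (φ=120.0°): x'=-0.0501, y'=0.0547
  A cos θ + B sin θ = C:  0.1701·cos θ + -0.2964·sin θ = -0.0008
  γ=atan2(-0.2964,0.1701)=-1.0499;  ψ=arccos(-0.0025)=1.5732;  θ2=γ+ψ≈0.5234
arm 3 (φ=240.0°): x'=0.0724, y'=0.0160
  A=0.0476, B=-0.2964, C=(l²−L²−A²−y'²−z²)/(2L)=0.1461
  √(A²+B²)=0.3002;  θ3 = -1.4115+1.0625 ≈ -0.3490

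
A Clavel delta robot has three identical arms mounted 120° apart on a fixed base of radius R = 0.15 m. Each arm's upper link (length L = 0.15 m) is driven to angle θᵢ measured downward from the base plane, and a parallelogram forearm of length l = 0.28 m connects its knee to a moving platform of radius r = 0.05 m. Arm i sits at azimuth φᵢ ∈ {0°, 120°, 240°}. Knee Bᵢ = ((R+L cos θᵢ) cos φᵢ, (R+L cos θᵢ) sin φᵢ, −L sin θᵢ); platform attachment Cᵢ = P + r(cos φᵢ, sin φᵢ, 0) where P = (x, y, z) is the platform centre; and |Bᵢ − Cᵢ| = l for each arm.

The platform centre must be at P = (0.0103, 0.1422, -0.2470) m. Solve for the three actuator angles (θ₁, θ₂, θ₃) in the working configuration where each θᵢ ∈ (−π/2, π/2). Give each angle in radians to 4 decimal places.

rotate P by −φ1: (0.0103, 0.1422, -0.2470)
  A=0.0897, B=-0.2470, C=(l²−L²−A²−y'²−z²)/(2L)=-0.1113
  √(A²+B²)=0.2628;  θ1 = -1.2224+2.0080 ≈ 0.7855
φ2=120.0° → target in arm frame (0.1180, -0.0800)
  A=-0.0180, B=-0.2470, C=(l²−L²−A²−y'²−z²)/(2L)=-0.0395
  θ2 = atan2(B,A) + arccos(C/0.2477) = 0.0873
arm 3 (φ=240.0°): x'=-0.1283, y'=-0.0622
  e−x'=0.2283;  (l²−L²−(e−x')²−y'²−z²)/2L = -0.2037
  γ=atan2(-0.2470,0.2283)=-0.8247;  ψ=arccos(-0.6055)=2.2212;  θ3=γ+ψ≈1.3964

θ₁ = 0.7855, θ₂ = 0.0873, θ₃ = 1.3964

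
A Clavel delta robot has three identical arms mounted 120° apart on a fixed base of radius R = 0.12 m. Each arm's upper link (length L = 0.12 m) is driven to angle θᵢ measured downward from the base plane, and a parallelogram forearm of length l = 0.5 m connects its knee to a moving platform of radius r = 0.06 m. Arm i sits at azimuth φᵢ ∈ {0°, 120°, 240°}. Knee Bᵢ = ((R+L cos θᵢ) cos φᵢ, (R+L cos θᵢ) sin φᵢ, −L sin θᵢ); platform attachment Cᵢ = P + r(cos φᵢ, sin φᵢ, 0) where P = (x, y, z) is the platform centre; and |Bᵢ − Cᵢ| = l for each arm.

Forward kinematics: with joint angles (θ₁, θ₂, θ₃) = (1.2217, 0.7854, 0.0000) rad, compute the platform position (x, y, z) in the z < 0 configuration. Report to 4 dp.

(-0.1967, -0.1425, -0.4883)

arm 1 at φ=0.0°: e+L cos θ1 = 0.1010;  S1 = (0.1010, 0.0000, -0.1128)
φ2=120.0°: virtual centre (-0.0724, 0.1254, -0.0849), radius l
arm 3 at φ=240.0°: e+L cos θ3 = 0.1800;  S3 = (-0.0900, -0.1559, 0.0000)
eliminate P² terms by subtracting sphere 1 from 2 and 3
linear system: -0.3469x+0.2509y = 0.0053−0.0558z; -0.3821x+-0.3118y = 0.0095−0.2255z
Cramer: x(z) = -0.0197+0.3626z;  y(z) = -0.0063+0.2790z
into |P−S₁|² = l²: 1.2093z² + 0.1345z + -0.2227 = 0;  Δ = 1.0952;  z = -0.4883 or 0.3771 → z<0 root = -0.4883
x = -0.1967, y = -0.1425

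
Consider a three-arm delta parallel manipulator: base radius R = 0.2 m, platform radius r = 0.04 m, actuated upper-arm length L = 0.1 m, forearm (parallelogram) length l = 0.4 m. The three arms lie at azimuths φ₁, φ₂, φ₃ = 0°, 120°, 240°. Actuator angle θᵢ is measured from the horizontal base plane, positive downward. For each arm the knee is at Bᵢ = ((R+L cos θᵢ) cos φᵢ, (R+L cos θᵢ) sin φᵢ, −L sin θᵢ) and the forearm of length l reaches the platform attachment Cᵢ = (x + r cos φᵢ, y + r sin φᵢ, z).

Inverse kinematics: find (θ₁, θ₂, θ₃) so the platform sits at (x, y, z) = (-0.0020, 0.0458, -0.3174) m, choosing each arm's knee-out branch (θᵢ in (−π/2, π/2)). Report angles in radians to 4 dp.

φ1=0.0° → target in arm frame (-0.0020, 0.0458)
  A cos θ + B sin θ = C:  0.1620·cos θ + -0.3174·sin θ = 0.1046
  θ1 = atan2(B,A) + arccos(C/0.3564) = 0.1741
φ2=120.0° → target in arm frame (0.0407, -0.0212)
  e−x'=0.1193;  (l²−L²−(e−x')²−y'²−z²)/2L = 0.1728
  θ2 = atan2(B,A) + arccos(C/0.3391) = -0.1752
rotate P by −φ3: (-0.0387, -0.0246, -0.3174)
  e−x'=0.1987;  (l²−L²−(e−x')²−y'²−z²)/2L = 0.0459
  θ3 = atan2(B,A) + arccos(C/0.3744) = 0.4363

θ₁ = 0.1741, θ₂ = -0.1752, θ₃ = 0.4363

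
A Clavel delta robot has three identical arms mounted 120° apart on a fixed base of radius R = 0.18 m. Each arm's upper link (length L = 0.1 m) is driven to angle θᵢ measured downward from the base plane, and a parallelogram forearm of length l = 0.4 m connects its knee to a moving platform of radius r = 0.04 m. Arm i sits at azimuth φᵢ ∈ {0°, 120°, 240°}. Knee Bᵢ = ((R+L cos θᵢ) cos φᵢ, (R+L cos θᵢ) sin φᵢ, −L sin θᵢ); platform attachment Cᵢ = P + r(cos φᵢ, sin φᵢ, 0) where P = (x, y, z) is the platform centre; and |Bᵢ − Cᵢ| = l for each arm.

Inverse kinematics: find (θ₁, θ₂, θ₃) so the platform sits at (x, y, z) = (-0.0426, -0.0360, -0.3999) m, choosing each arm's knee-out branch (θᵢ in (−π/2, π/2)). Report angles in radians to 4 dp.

θ₁ = 0.9598, θ₂ = 0.7859, θ₃ = 0.4363

arm 1 (φ=0.0°): x'=-0.0426, y'=-0.0360
  A cos θ + B sin θ = C:  0.1826·cos θ + -0.3999·sin θ = -0.2228
  γ=atan2(-0.3999,0.1826)=-1.1425;  ψ=arccos(-0.5068)=2.1023;  θ1=γ+ψ≈0.9598
rotate P by −φ2: (-0.0099, 0.0549, -0.3999)
  e−x'=0.1499;  (l²−L²−(e−x')²−y'²−z²)/2L = -0.1770
  γ=atan2(-0.3999,0.1499)=-1.2122;  ψ=arccos(-0.4144)=1.9981;  θ2=γ+ψ≈0.7859
arm 3 (φ=240.0°): x'=0.0525, y'=-0.0189
  e−x'=0.0875;  (l²−L²−(e−x')²−y'²−z²)/2L = -0.0897
  γ=atan2(-0.3999,0.0875)=-1.3553;  ψ=arccos(-0.2191)=1.7917;  θ3=γ+ψ≈0.4363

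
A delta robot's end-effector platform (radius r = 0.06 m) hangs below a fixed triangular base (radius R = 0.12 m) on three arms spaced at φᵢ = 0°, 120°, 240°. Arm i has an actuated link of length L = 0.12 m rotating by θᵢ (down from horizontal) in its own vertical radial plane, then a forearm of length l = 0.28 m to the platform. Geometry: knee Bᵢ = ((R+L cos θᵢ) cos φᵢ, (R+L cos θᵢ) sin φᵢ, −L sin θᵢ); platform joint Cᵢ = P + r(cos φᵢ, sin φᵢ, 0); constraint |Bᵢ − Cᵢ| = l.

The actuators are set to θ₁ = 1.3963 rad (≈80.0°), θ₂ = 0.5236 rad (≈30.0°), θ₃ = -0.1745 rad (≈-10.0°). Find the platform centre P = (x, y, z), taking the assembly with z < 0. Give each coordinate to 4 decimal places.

arm 1 at φ=0.0°: e+L cos θ1 = 0.0808;  S1 = (0.0808, 0.0000, -0.1182)
S2 = (0.1639·cos120.0°, 0.1639·sin120.0°, -0.0600) = (-0.0820, 0.1420, -0.0600)
S3 = (0.1782·cos240.0°, 0.1782·sin240.0°, 0.0208) = (-0.0891, -0.1543, 0.0208)
eliminate P² terms by subtracting sphere 1 from 2 and 3
plane₁₂: -0.3256x+0.2839y+0.1164z = 0.0100
det = 0.1970;  x = -0.0325+0.5831z,  y = -0.0021+0.2588z
quadratic in z: (1.4069)z²+(0.1032)z+(-0.0516)=0, √Δ=0.5486 → z ∈ {-0.2316, 0.1583}; z = -0.2316 (taking z<0)
x = -0.1675, y = -0.0621

(-0.1675, -0.0621, -0.2316)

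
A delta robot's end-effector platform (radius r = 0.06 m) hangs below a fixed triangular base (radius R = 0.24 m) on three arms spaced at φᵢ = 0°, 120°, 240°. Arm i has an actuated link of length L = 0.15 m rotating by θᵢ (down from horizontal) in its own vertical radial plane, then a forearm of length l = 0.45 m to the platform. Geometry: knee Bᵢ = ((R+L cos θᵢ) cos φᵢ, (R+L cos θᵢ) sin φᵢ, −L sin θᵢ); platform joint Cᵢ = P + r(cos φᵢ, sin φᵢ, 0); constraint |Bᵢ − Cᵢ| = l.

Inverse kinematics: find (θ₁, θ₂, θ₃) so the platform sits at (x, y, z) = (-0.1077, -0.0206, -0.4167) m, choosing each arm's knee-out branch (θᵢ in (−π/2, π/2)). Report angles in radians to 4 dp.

rotate P by −φ1: (-0.1077, -0.0206, -0.4167)
  A cos θ + B sin θ = C:  0.2877·cos θ + -0.4167·sin θ = -0.2561
  √(A²+B²)=0.5064;  θ1 = -0.9665+2.1011 ≈ 1.1346
φ2=120.0° → target in arm frame (0.0360, 0.1036)
  e−x'=0.1440;  (l²−L²−(e−x')²−y'²−z²)/2L = -0.0837
  γ=atan2(-0.4167,0.1440)=-1.2381;  ψ=arccos(-0.1898)=1.7617;  θ2=γ+ψ≈0.5236
arm 3 (φ=240.0°): x'=0.0717, y'=-0.0830
  A=0.1083, B=-0.4167, C=(l²−L²−A²−y'²−z²)/(2L)=-0.0408
  γ=atan2(-0.4167,0.1083)=-1.3165;  ψ=arccos(-0.0949)=1.6658;  θ3=γ+ψ≈0.3493

θ₁ = 1.1346, θ₂ = 0.5236, θ₃ = 0.3493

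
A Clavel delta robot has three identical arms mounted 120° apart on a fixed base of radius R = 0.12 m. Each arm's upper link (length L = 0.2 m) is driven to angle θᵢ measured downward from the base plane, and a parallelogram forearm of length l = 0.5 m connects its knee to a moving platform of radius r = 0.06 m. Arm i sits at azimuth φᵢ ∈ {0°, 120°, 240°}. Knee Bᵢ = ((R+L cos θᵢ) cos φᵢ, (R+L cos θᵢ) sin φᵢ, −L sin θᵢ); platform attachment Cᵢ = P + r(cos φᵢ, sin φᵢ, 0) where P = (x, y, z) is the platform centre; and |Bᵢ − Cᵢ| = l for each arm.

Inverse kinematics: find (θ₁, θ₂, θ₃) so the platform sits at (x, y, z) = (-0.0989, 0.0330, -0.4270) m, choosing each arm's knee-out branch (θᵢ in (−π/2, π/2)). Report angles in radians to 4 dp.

θ₁ = 0.3489, θ₂ = -0.1746, θ₃ = -0.0003

arm 1 (φ=0.0°): x'=-0.0989, y'=0.0330
  e−x'=0.1589;  (l²−L²−(e−x')²−y'²−z²)/2L = 0.0033
  √(A²+B²)=0.4556;  θ1 = -1.2145+1.5635 ≈ 0.3489
φ2=120.0° → target in arm frame (0.0780, 0.0691)
  A=-0.0180, B=-0.4270, C=(l²−L²−A²−y'²−z²)/(2L)=0.0564
  θ2 = atan2(B,A) + arccos(C/0.4274) = -0.1746
φ3=240.0° → target in arm frame (0.0209, -0.1021)
  A=0.0391, B=-0.4270, C=(l²−L²−A²−y'²−z²)/(2L)=0.0393
  √(A²+B²)=0.4288;  θ3 = -1.4794+1.4791 ≈ -0.0003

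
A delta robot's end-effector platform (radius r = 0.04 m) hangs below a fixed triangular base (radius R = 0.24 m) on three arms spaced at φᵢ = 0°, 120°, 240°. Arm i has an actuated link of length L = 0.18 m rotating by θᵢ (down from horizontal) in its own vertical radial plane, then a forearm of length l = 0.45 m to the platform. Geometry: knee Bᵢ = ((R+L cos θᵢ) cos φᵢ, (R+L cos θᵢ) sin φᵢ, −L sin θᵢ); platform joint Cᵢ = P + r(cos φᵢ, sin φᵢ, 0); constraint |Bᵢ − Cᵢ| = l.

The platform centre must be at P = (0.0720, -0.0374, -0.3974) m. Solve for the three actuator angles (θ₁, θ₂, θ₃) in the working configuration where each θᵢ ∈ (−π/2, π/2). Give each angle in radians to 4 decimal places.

φ1=0.0° → target in arm frame (0.0720, -0.0374)
  A cos θ + B sin θ = C:  0.1280·cos θ + -0.3974·sin θ = -0.0156
  θ1 = atan2(B,A) + arccos(C/0.4175) = 0.3489
arm 2 (φ=120.0°): x'=-0.0684, y'=-0.0437
  A=0.2684, B=-0.3974, C=(l²−L²−A²−y'²−z²)/(2L)=-0.1716
  √(A²+B²)=0.4795;  θ2 = -0.9768+1.9367 ≈ 0.9599
arm 3 (φ=240.0°): x'=-0.0036, y'=0.0811
  A cos θ + B sin θ = C:  0.2036·cos θ + -0.3974·sin θ = -0.0996
  √(A²+B²)=0.4465;  θ3 = -1.0973+1.7957 ≈ 0.6984

θ₁ = 0.3489, θ₂ = 0.9599, θ₃ = 0.6984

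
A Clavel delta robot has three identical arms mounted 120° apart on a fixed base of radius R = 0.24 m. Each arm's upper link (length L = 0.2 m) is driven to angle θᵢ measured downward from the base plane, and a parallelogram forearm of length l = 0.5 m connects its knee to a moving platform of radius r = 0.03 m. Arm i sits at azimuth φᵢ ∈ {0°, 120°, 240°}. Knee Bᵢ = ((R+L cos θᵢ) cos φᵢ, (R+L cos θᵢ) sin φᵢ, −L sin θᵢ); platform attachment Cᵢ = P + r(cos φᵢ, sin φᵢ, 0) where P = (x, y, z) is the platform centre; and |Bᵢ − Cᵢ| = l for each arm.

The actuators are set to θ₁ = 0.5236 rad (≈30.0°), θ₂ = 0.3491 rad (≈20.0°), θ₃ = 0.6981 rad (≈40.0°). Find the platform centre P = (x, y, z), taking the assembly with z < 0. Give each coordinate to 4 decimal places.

(0.0011, 0.0493, -0.4187)

arm 1 at φ=0.0°: (R−r)+L cos θ1 = 0.3832;  centre 1 = (0.3832, 0.0000, -0.1000)
arm 2 at φ=120.0°: (R−r)+L cos θ2 = 0.3979;  centre 2 = (-0.1990, 0.3446, -0.0684)
arm 3 at φ=240.0°: (R−r)+L cos θ3 = 0.3632;  centre 3 = (-0.1816, -0.3146, -0.1286)
eliminate P² terms by subtracting sphere 1 from 2 and 3
[-1.1643 0.6892 0.0632]·P = 0.0062;  [-1.1296 -0.6291 -0.0571]·P = -0.0084
det = 1.5111;  x = 0.0013+0.0003z,  y = 0.0111+-0.0912z
into |P−centre ₁|² = l²: 1.0083z² + 0.1978z + -0.0940 = 0;  Δ = 0.4182;  z = -0.4187 or 0.2226 → z<0 root = -0.4187
x = 0.0011, y = 0.0493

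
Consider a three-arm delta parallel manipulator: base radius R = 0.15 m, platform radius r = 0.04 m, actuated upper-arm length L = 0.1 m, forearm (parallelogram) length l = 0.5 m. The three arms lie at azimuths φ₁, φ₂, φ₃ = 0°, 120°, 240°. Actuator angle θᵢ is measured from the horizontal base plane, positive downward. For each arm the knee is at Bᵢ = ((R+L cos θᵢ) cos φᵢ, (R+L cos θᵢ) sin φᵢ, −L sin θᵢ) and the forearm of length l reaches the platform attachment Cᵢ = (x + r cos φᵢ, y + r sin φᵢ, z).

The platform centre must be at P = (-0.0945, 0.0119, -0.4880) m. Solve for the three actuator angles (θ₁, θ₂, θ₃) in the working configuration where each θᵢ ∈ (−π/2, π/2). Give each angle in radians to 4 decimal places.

φ1=0.0° → target in arm frame (-0.0945, 0.0119)
  e−x'=0.2045;  (l²−L²−(e−x')²−y'²−z²)/2L = -0.2005
  √(A²+B²)=0.5291;  θ1 = -1.1740+1.9595 ≈ 0.7855
φ2=120.0° → target in arm frame (0.0576, 0.0759)
  A=0.0524, B=-0.4880, C=(l²−L²−A²−y'²−z²)/(2L)=-0.0333
  √(A²+B²)=0.4908;  θ2 = -1.4637+1.6386 ≈ 0.1749
rotate P by −φ3: (0.0369, -0.0878, -0.4880)
  A=0.0731, B=-0.4880, C=(l²−L²−A²−y'²−z²)/(2L)=-0.0559
  √(A²+B²)=0.4934;  θ3 = -1.4222+1.6844 ≈ 0.2622

θ₁ = 0.7855, θ₂ = 0.1749, θ₃ = 0.2622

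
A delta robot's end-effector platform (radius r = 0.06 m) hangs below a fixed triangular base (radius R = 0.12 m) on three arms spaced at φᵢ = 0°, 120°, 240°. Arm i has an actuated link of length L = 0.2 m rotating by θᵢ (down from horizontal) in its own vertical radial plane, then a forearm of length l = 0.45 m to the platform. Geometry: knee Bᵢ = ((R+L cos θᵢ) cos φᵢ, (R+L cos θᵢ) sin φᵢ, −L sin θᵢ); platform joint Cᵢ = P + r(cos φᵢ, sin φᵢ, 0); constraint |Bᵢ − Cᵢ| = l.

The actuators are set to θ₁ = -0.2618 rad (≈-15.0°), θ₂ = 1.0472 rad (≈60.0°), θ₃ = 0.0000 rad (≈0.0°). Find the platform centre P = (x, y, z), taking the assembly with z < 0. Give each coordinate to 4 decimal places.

arm 1 at φ=0.0°: (R−r)+L cos θ1 = 0.2532;  S1 = (0.2532, 0.0000, 0.0518)
arm 2 at φ=120.0°: (R−r)+L cos θ2 = 0.1600;  S2 = (-0.0800, 0.1386, -0.1732)
φ3=240.0°: virtual centre (-0.1300, -0.2252, 0.0000), radius l
|S₂|²−|S₁|² = -0.0112;  |S₃|²−|S₁|² = 0.0008
plane₁₂: -0.6664x+0.2771y+-0.4499z = -0.0112
det = 0.5125;  x = 0.0094+-0.4514z,  y = -0.0178+0.5382z
into |P−S₁|² = l²: 1.4934z² + 0.0974z + -0.1401 = 0;  Δ = 0.8462;  z = -0.3406 or 0.2754 → z<0 root = -0.3406
x = 0.1631, y = -0.2011

(0.1631, -0.2011, -0.3406)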